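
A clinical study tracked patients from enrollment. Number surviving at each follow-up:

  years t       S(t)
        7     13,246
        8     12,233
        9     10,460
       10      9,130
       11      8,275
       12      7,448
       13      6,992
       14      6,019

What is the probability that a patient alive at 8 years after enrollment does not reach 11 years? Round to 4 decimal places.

P(die before 11 | alive at 8) = 1 − S(11)/S(8) = 1 − 8,275/12,233 = (3,958)/12,233 = 0.323551.

0.3236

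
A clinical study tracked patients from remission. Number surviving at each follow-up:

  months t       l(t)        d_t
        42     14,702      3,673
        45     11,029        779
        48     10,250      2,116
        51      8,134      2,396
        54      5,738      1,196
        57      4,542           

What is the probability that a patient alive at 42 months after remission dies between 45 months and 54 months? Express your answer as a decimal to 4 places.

This is the probability of reaching 45 but not 54, conditional on being alive at 42: (l(45) − l(54)) / l(42).
= (11,029 − 5,738) / 14,702 = 5,291 / 14,702 = 0.359883.

0.3599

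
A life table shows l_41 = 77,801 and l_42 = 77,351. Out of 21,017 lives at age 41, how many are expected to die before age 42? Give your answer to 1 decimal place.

121.6

The relevant probability is 1 − 77,351/77,801 = 0.005784.
Expected number = 21,017 × 0.005784 = 121.6.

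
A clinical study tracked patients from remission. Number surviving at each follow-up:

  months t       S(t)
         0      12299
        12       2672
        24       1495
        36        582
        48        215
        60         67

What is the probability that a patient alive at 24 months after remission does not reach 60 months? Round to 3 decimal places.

P(die before 60 | alive at 24) = 1 − S(60)/S(24) = 1 − 67/1495 = (1428)/1495 = 0.955184.

0.955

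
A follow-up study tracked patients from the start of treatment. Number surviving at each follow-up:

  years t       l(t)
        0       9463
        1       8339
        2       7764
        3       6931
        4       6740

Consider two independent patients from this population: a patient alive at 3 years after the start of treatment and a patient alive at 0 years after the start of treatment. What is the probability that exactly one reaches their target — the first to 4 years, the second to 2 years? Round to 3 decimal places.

0.197

p₁ = l(4)/l(3) = 6740/6931 = 0.972443; p₂ = l(2)/l(0) = 7764/9463 = 0.820459.
P(exactly one) = p₁(1−p₂) + (1−p₁)p₂ = 0.174593 + 0.022609 = 0.197203.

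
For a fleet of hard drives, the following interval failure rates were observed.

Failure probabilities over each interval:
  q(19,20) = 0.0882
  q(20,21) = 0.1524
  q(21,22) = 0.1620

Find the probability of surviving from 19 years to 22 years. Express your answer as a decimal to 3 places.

Chaining the interval survival probabilities: (1 − 0.0882) × (1 − 0.1524) × (1 − 0.1620).
= 0.9118 × 0.8476 × 0.8380 = 0.647641.

0.648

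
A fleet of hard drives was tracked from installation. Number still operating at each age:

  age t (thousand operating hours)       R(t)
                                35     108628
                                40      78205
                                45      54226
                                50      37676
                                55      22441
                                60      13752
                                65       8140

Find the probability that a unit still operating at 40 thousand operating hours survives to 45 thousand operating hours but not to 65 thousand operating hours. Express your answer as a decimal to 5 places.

0.58930

This is the probability of reaching 45 but not 65, conditional on being operational at 40: (R(45) − R(65)) / R(40).
= (54226 − 8140) / 78205 = 46086 / 78205 = 0.589297.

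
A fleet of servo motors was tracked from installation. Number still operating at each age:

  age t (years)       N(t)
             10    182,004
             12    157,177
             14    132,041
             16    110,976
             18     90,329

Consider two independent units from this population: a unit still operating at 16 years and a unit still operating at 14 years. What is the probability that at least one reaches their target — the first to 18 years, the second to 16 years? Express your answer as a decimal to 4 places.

p₁ = N(18)/N(16) = 90,329/110,976 = 0.813951; p₂ = N(16)/N(14) = 110,976/132,041 = 0.840466.
P(at least one) = 1 − (1−p₁)(1−p₂) = 1 − 0.186049 × 0.159534 = 0.970319.

0.9703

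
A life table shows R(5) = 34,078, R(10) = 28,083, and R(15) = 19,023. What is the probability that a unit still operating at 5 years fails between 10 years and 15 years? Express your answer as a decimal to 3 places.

This is the probability of reaching 10 but not 15, conditional on being operational at 5: (R(10) − R(15)) / R(5).
= (28,083 − 19,023) / 34,078 = 9,060 / 34,078 = 0.265861.

0.266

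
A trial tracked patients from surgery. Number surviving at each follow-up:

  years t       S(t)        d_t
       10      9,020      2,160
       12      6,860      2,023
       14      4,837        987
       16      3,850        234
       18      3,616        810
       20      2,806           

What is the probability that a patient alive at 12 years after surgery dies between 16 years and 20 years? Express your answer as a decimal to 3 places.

0.152

This is the probability of reaching 16 but not 20, conditional on being alive at 12: (S(16) − S(20)) / S(12).
= (3,850 − 2,806) / 6,860 = 1,044 / 6,860 = 0.152187.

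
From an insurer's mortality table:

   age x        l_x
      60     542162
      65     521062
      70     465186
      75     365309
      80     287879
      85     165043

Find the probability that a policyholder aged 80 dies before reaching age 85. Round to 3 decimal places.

0.427

P(die before 85 | alive at 80) = 1 − l_85/l_80 = 1 − 165043/287879 = (122836)/287879 = 0.426693.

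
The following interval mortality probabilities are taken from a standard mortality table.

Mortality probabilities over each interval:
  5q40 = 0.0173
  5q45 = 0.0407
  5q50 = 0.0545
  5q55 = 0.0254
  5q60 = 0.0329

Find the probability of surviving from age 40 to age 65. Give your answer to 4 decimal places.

0.8401

The overall survival probability is (1 − 0.0173) × (1 − 0.0407) × (1 − 0.0545) × (1 − 0.0254) × (1 − 0.0329).
= 0.9827 × 0.9593 × 0.9455 × 0.9746 × 0.9671 = 0.840107.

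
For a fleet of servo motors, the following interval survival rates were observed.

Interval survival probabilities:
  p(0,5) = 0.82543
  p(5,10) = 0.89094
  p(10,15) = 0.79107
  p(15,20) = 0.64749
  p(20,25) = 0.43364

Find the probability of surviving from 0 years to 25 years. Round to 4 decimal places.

0.1633

The overall survival probability is 0.82543 × 0.89094 × 0.79107 × 0.64749 × 0.43364.
= 0.163345.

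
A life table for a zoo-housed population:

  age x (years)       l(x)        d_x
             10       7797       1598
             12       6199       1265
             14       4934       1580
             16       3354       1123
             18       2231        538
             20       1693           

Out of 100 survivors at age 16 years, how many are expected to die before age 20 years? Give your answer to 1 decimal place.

49.5

The relevant probability is 1 − 1693/3354 = 0.495230.
Expected number = 100 × 0.495230 = 49.5.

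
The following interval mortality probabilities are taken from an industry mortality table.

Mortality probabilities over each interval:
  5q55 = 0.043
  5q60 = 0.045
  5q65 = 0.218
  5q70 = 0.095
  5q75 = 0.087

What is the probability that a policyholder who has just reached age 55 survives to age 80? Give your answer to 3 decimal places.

0.591

The overall survival probability is (1 − 0.043) × (1 − 0.045) × (1 − 0.218) × (1 − 0.095) × (1 − 0.087).
= 0.957 × 0.955 × 0.782 × 0.905 × 0.913 = 0.590529.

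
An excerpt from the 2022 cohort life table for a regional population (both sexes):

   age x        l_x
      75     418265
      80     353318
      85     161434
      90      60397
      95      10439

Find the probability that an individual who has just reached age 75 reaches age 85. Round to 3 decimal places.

We want 10p75 = l_85/l_75.
The conditional survival probability is l_85/l_75 = 161434/418265 = 0.385961.

0.386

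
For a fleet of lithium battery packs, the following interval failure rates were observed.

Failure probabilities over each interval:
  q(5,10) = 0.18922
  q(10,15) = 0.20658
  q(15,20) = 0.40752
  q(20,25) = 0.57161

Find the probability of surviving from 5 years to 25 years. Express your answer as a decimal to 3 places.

0.163

Chaining the interval survival probabilities: (1 − 0.18922) × (1 − 0.20658) × (1 − 0.40752) × (1 − 0.57161).
= 0.81078 × 0.79342 × 0.59248 × 0.42839 = 0.163275.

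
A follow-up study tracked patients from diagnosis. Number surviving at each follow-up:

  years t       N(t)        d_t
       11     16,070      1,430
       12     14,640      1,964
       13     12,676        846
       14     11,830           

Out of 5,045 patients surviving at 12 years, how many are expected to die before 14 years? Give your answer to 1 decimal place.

968.3

The relevant probability is 1 − 11,830/14,640 = 0.191940.
Expected number = 5,045 × 0.191940 = 968.3.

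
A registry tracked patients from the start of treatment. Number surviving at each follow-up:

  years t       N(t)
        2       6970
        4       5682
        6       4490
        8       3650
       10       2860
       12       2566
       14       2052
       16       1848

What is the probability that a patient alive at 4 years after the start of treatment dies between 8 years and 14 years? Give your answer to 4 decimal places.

This is the probability of reaching 8 but not 14, conditional on being alive at 4: (N(8) − N(14)) / N(4).
= (3650 − 2052) / 5682 = 1598 / 5682 = 0.281239.

0.2812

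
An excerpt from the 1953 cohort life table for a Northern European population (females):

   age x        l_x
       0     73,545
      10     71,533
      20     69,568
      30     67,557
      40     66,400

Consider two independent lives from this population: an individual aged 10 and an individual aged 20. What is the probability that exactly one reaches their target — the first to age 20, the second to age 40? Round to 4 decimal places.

0.0705

p₁ = l_20/l_10 = 69,568/71,533 = 0.972530; p₂ = l_40/l_20 = 66,400/69,568 = 0.954462.
P(exactly one) = p₁(1−p₂) + (1−p₁)p₂ = 0.044287 + 0.026219 = 0.070506.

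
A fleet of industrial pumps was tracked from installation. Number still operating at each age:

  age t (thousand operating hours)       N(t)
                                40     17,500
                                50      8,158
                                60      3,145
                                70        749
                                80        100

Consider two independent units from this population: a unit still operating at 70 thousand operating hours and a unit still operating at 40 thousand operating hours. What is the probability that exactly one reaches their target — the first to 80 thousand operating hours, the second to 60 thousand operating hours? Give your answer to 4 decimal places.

0.2652

p₁ = N(80)/N(70) = 100/749 = 0.133511; p₂ = N(60)/N(40) = 3,145/17,500 = 0.179714.
P(exactly one) = p₁(1−p₂) + (1−p₁)p₂ = 0.109517 + 0.155720 = 0.265237.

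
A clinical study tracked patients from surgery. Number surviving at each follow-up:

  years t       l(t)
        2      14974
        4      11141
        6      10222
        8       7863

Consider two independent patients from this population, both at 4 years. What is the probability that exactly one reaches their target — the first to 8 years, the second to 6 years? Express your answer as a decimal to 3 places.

0.328

p₁ = l(8)/l(4) = 7863/11141 = 0.705771; p₂ = l(6)/l(4) = 10222/11141 = 0.917512.
P(exactly one) = p₁(1−p₂) + (1−p₁)p₂ = 0.058218 + 0.269959 = 0.328176.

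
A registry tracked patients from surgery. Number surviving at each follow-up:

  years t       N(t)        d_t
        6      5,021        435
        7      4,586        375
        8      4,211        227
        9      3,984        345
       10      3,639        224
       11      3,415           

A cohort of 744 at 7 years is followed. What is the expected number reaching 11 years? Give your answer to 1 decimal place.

554.0

The relevant probability is 3,415/4,586 = 0.744658.
Expected number = 744 × 0.744658 = 554.0.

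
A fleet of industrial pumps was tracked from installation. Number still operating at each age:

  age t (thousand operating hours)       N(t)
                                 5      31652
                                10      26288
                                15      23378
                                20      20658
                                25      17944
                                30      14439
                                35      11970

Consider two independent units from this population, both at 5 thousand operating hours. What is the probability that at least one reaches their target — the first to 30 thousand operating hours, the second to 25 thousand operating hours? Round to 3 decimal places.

p₁ = N(30)/N(5) = 14439/31652 = 0.456180; p₂ = N(25)/N(5) = 17944/31652 = 0.566915.
P(at least one) = 1 − (1−p₁)(1−p₂) = 1 − 0.543820 × 0.433085 = 0.764480.

0.764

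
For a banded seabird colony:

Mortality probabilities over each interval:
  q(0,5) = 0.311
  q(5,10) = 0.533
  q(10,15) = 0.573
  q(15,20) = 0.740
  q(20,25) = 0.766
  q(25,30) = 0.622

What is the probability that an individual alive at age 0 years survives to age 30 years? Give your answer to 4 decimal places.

0.0032

Survival from 0 to 30 is the product of surviving each interval: (1 − 0.311) × (1 − 0.533) × (1 − 0.573) × (1 − 0.740) × (1 − 0.766) × (1 − 0.622).
= 0.689 × 0.467 × 0.427 × 0.260 × 0.234 × 0.378 = 0.003160.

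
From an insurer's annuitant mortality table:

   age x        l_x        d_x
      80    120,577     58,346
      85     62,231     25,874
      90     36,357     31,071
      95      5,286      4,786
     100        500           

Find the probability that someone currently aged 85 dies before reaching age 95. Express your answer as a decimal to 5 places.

P(die before 95 | alive at 85) = 1 − l_95/l_85 = 1 − 5,286/62,231 = (56,945)/62,231 = 0.915058.

0.91506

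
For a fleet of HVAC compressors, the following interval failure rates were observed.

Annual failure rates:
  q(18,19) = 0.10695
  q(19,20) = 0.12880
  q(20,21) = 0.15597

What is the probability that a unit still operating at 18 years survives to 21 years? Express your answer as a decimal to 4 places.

Survival from 18 to 21 is the product of surviving each interval: (1 − 0.10695) × (1 − 0.12880) × (1 − 0.15597).
= 0.89305 × 0.87120 × 0.84403 = 0.656677.

0.6567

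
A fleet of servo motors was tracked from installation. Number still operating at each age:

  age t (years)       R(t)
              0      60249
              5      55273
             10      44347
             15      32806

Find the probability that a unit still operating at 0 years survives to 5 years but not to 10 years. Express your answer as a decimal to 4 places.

0.1813

This is the probability of reaching 5 but not 10, conditional on being operational at 0: (R(5) − R(10)) / R(0).
= (55273 − 44347) / 60249 = 10926 / 60249 = 0.181347.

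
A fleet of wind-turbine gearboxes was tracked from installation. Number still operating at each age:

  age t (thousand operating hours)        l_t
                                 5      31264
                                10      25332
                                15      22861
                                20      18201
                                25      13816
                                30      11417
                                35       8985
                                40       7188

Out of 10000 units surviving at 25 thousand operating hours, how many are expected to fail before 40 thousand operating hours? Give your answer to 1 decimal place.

The relevant probability is 1 − 7188/13816 = 0.479734.
Expected number = 10000 × 0.479734 = 4797.3.

4797.3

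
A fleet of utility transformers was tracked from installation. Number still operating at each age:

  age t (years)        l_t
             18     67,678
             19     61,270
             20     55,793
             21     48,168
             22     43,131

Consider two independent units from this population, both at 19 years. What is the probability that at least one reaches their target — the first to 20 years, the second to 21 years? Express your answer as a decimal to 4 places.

0.9809

p₁ = l_20/l_19 = 55,793/61,270 = 0.910609; p₂ = l_21/l_19 = 48,168/61,270 = 0.786160.
P(at least one) = 1 − (1−p₁)(1−p₂) = 1 − 0.089391 × 0.213840 = 0.980885.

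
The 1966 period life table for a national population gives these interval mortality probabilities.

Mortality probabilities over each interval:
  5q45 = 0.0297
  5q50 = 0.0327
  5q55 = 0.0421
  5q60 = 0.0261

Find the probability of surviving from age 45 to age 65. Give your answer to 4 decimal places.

The overall survival probability is (1 − 0.0297) × (1 − 0.0327) × (1 − 0.0421) × (1 − 0.0261).
= 0.9703 × 0.9673 × 0.9579 × 0.9739 = 0.875592.

0.8756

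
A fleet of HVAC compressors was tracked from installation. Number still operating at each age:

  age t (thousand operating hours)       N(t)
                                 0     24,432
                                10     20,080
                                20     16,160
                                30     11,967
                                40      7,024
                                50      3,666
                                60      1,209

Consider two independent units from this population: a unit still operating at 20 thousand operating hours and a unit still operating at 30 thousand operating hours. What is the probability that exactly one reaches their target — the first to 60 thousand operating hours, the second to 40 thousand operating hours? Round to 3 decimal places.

p₁ = N(60)/N(20) = 1,209/16,160 = 0.074814; p₂ = N(40)/N(30) = 7,024/11,967 = 0.586947.
P(exactly one) = p₁(1−p₂) + (1−p₁)p₂ = 0.030902 + 0.543035 = 0.573937.

0.574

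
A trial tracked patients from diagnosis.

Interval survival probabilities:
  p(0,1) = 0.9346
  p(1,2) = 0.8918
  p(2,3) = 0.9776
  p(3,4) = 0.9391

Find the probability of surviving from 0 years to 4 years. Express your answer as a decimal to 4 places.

Survival from 0 to 4 is the product of surviving each interval: 0.9346 × 0.8918 × 0.9776 × 0.9391.
= 0.765185.

0.7652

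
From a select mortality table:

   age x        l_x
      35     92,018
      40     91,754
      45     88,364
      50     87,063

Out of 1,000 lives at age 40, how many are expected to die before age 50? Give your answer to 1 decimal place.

The relevant probability is 1 − 87,063/91,754 = 0.051126.
Expected number = 1,000 × 0.051126 = 51.1.

51.1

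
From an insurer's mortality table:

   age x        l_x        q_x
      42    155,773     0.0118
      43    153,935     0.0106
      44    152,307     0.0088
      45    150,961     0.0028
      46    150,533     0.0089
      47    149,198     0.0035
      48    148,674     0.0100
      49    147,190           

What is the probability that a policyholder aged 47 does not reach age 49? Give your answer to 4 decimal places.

0.0135

P(die before 49 | alive at 47) = 1 − l_49/l_47 = 1 − 147,190/149,198 = (2,008)/149,198 = 0.013459.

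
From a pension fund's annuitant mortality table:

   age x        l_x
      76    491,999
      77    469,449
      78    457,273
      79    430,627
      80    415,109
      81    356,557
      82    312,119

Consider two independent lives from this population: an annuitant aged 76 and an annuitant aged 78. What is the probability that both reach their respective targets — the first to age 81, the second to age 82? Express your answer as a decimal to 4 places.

0.4947

p₁ = l_81/l_76 = 356,557/491,999 = 0.724711; p₂ = l_82/l_78 = 312,119/457,273 = 0.682566.
P(both) = p₁ × p₂ = 0.724711 × 0.682566 = 0.494663.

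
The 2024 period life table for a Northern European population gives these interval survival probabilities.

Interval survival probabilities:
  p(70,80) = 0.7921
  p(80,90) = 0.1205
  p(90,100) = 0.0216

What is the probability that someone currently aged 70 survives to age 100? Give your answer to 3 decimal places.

Survival from 70 to 100 is the product of surviving each interval: 0.7921 × 0.1205 × 0.0216.
= 0.002062.

0.002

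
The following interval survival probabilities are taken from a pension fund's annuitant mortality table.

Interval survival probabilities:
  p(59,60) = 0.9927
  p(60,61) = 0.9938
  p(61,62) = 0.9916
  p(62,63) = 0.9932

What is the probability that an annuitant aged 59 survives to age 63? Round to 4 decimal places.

P(survive 59→63) = 0.9927 × 0.9938 × 0.9916 × 0.9932.
= 0.971606.

0.9716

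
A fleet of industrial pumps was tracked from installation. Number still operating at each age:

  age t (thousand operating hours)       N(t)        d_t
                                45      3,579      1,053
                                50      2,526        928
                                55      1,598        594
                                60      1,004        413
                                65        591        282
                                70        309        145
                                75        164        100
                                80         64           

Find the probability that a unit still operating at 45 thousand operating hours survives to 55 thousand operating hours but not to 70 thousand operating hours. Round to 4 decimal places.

This is the probability of reaching 55 but not 70, conditional on being operational at 45: (N(55) − N(70)) / N(45).
= (1,598 − 309) / 3,579 = 1,289 / 3,579 = 0.360156.

0.3602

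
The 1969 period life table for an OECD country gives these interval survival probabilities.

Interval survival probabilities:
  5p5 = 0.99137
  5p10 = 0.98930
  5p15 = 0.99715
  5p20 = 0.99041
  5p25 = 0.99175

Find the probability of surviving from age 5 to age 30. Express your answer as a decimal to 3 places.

0.961

The overall survival probability is 0.99137 × 0.98930 × 0.99715 × 0.99041 × 0.99175.
= 0.960598.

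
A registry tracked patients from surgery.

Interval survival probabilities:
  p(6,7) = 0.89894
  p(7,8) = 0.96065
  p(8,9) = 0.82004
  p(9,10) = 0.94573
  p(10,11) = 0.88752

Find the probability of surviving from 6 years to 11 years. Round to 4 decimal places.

0.5944

Chaining the interval survival probabilities: 0.89894 × 0.96065 × 0.82004 × 0.94573 × 0.88752.
= 0.594397.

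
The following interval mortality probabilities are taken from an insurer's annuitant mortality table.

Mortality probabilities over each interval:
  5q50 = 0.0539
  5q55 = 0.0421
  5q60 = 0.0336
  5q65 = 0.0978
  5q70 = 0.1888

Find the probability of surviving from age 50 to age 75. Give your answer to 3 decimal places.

0.641

Chaining the interval survival probabilities: (1 − 0.0539) × (1 − 0.0421) × (1 − 0.0336) × (1 − 0.0978) × (1 − 0.1888).
= 0.9461 × 0.9579 × 0.9664 × 0.9022 × 0.8112 = 0.640981.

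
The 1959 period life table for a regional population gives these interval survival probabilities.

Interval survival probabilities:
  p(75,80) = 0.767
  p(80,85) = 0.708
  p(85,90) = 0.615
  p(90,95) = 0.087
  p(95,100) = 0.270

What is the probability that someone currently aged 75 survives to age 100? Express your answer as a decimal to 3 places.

0.008

Chaining the interval survival probabilities: 0.767 × 0.708 × 0.615 × 0.087 × 0.270.
= 0.007845.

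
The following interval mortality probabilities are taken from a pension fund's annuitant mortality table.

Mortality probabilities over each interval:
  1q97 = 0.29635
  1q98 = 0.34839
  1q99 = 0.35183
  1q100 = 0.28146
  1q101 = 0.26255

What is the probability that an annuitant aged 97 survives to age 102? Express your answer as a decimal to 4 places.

5p97 = (1 − 0.29635) × (1 − 0.34839) × (1 − 0.35183) × (1 − 0.28146) × (1 − 0.26255).
= 0.70365 × 0.65161 × 0.64817 × 0.71854 × 0.73745 = 0.157477.

0.1575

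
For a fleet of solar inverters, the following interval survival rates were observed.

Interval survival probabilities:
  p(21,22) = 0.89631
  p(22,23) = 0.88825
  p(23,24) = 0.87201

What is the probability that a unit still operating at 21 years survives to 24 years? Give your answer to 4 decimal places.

0.6942

P(survive 21→24) = 0.89631 × 0.88825 × 0.87201.
= 0.694248.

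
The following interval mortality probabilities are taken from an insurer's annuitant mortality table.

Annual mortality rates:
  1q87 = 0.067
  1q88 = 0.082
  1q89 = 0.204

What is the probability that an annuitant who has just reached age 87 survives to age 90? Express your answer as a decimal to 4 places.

0.6818

The overall survival probability is (1 − 0.067) × (1 − 0.082) × (1 − 0.204).
= 0.933 × 0.918 × 0.796 = 0.681769.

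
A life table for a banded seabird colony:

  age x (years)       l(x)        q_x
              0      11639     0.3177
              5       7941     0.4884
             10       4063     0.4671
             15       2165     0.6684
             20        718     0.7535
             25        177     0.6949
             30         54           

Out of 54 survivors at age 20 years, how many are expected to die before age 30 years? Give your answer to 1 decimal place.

The relevant probability is 1 − 54/718 = 0.924791.
Expected number = 54 × 0.924791 = 49.9.

49.9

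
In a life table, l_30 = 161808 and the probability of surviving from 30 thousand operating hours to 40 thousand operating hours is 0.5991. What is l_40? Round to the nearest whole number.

l_40 = l_30 × p = 161808 × 0.5991 = 96939.

96939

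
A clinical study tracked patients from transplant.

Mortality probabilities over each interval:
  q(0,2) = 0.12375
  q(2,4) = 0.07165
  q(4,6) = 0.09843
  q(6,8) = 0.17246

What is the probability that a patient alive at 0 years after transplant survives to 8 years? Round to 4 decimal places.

Chaining the interval survival probabilities: (1 − 0.12375) × (1 − 0.07165) × (1 − 0.09843) × (1 − 0.17246).
= 0.87625 × 0.92835 × 0.90157 × 0.82754 = 0.606915.

0.6069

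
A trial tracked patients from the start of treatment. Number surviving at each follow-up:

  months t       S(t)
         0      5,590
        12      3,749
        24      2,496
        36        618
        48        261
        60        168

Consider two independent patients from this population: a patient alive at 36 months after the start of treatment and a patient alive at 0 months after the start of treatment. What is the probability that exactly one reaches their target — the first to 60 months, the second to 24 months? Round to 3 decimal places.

p₁ = S(60)/S(36) = 168/618 = 0.271845; p₂ = S(24)/S(0) = 2,496/5,590 = 0.446512.
P(exactly one) = p₁(1−p₂) + (1−p₁)p₂ = 0.150463 + 0.325130 = 0.475593.

0.476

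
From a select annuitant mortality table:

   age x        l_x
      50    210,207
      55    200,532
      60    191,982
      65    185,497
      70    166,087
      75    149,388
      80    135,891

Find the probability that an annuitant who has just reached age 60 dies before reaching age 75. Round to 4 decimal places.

P(die before 75 | alive at 60) = 1 − l_75/l_60 = 1 − 149,388/191,982 = (42,594)/191,982 = 0.221865.

0.2219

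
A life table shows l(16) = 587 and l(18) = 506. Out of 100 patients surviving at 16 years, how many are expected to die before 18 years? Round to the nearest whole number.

The relevant probability is 1 − 506/587 = 0.137990.
Expected number = 100 × 0.137990 = 14.

14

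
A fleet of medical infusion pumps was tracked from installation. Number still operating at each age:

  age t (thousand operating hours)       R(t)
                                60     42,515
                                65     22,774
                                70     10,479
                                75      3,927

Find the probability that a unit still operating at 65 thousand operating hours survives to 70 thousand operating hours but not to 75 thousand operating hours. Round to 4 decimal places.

0.2877

This is the probability of reaching 70 but not 75, conditional on being operational at 65: (R(70) − R(75)) / R(65).
= (10,479 − 3,927) / 22,774 = 6,552 / 22,774 = 0.287696.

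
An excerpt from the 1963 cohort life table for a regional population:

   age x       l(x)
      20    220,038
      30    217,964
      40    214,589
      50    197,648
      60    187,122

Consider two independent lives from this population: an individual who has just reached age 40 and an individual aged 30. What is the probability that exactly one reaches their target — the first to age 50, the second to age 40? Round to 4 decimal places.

0.0920

p₁ = l(50)/l(40) = 197,648/214,589 = 0.921054; p₂ = l(40)/l(30) = 214,589/217,964 = 0.984516.
P(exactly one) = p₁(1−p₂) + (1−p₁)p₂ = 0.014262 + 0.077724 = 0.091985.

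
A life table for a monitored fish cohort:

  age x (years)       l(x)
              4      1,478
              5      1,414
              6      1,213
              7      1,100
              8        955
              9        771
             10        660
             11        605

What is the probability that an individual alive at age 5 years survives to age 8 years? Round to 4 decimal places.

0.6754

The conditional survival probability is l(8)/l(5) = 955/1,414 = 0.675389.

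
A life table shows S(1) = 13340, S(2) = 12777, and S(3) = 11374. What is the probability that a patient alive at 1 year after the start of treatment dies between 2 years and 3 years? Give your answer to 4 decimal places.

This is the probability of reaching 2 but not 3, conditional on being alive at 1: (S(2) − S(3)) / S(1).
= (12777 − 11374) / 13340 = 1403 / 13340 = 0.105172.

0.1052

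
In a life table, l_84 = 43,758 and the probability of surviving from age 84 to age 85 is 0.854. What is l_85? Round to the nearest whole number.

37369

l_85 = l_84 × p = 43,758 × 0.854 = 37369.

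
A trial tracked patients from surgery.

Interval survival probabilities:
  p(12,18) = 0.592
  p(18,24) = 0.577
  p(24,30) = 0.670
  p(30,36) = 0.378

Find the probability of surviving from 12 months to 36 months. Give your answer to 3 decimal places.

0.087

The overall survival probability is 0.592 × 0.577 × 0.670 × 0.378.
= 0.086510.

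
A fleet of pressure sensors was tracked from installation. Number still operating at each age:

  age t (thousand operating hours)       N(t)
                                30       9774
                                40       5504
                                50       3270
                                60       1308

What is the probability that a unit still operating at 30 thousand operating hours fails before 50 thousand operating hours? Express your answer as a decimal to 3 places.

P(fail before 50 | operational at 30) = 1 − N(50)/N(30) = 1 − 3270/9774 = (6504)/9774 = 0.665439.

0.665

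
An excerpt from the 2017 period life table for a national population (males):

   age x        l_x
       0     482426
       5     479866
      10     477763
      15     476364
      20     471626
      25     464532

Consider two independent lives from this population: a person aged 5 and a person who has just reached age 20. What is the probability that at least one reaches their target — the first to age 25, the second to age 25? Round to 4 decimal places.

0.9995

p₁ = l_25/l_5 = 464532/479866 = 0.968045; p₂ = l_25/l_20 = 464532/471626 = 0.984958.
P(at least one) = 1 − (1−p₁)(1−p₂) = 1 − 0.031955 × 0.015042 = 0.999519.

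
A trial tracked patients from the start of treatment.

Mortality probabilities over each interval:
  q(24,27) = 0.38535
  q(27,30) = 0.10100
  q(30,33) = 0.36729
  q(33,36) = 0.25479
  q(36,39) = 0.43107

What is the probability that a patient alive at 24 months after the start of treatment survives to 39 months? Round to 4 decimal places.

0.1482

The overall survival probability is (1 − 0.38535) × (1 − 0.10100) × (1 − 0.36729) × (1 − 0.25479) × (1 − 0.43107).
= 0.61465 × 0.89900 × 0.63271 × 0.74521 × 0.56893 = 0.148228.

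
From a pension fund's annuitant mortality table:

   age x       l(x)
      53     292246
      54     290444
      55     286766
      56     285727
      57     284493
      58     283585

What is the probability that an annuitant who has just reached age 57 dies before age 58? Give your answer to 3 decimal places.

0.003

P(die before 58 | alive at 57) = 1 − l(58)/l(57) = 1 − 283585/284493 = (908)/284493 = 0.003192.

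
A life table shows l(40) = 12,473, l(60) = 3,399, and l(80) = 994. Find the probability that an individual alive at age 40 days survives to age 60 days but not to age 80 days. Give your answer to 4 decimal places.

0.1928

This is the probability of reaching 60 but not 80, conditional on being alive at 40: (l(60) − l(80)) / l(40).
= (3,399 − 994) / 12,473 = 2,405 / 12,473 = 0.192816.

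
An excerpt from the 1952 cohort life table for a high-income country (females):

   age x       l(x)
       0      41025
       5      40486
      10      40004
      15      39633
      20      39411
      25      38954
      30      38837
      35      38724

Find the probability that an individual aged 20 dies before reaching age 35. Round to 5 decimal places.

0.01743

P(die before 35 | alive at 20) = 1 − l(35)/l(20) = 1 − 38724/39411 = (687)/39411 = 0.017432.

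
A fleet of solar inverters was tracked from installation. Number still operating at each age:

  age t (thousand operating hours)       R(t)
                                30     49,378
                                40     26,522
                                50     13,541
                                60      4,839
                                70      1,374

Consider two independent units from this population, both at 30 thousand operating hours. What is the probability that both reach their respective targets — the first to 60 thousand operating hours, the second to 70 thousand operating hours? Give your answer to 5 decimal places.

0.00273

p₁ = R(60)/R(30) = 4,839/49,378 = 0.097999; p₂ = R(70)/R(30) = 1,374/49,378 = 0.027826.
P(both) = p₁ × p₂ = 0.097999 × 0.027826 = 0.002727.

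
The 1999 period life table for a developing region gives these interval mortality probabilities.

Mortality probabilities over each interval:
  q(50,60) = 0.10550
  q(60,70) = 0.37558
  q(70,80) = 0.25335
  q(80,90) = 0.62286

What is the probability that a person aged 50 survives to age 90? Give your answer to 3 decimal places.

P(survive 50→90) = (1 − 0.10550) × (1 − 0.37558) × (1 − 0.25335) × (1 − 0.62286).
= 0.89450 × 0.62442 × 0.74665 × 0.37714 = 0.157281.

0.157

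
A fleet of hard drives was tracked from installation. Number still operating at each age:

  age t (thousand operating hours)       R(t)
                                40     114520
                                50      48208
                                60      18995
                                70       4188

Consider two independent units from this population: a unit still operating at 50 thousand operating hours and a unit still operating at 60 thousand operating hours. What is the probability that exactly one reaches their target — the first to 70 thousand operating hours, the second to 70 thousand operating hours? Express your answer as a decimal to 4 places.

p₁ = R(70)/R(50) = 4188/48208 = 0.086874; p₂ = R(70)/R(60) = 4188/18995 = 0.220479.
P(exactly one) = p₁(1−p₂) + (1−p₁)p₂ = 0.067720 + 0.201325 = 0.269045.

0.2690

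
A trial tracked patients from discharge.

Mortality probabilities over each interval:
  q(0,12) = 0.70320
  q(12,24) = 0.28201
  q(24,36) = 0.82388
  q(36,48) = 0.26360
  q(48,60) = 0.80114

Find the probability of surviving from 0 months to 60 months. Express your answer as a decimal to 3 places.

0.005

Chaining the interval survival probabilities: (1 − 0.70320) × (1 − 0.28201) × (1 − 0.82388) × (1 − 0.26360) × (1 − 0.80114).
= 0.29680 × 0.71799 × 0.17612 × 0.73640 × 0.19886 = 0.005496.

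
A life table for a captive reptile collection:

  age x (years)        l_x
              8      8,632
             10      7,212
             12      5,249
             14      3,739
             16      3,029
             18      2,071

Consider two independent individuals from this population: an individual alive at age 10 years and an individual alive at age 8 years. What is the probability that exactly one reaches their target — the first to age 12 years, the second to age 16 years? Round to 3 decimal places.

p₁ = l_12/l_10 = 5,249/7,212 = 0.727815; p₂ = l_16/l_8 = 3,029/8,632 = 0.350904.
P(exactly one) = p₁(1−p₂) + (1−p₁)p₂ = 0.472422 + 0.095511 = 0.567933.

0.568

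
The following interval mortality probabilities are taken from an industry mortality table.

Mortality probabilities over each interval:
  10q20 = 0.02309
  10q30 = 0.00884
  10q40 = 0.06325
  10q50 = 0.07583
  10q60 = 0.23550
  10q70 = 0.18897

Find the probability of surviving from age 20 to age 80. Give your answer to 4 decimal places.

The overall survival probability is (1 − 0.02309) × (1 − 0.00884) × (1 − 0.06325) × (1 − 0.07583) × (1 − 0.23550) × (1 − 0.18897).
= 0.97691 × 0.99116 × 0.93675 × 0.92417 × 0.76450 × 0.81103 = 0.519743.

0.5197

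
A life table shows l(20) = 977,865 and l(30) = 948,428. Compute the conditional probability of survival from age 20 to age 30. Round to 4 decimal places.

0.9699

The conditional survival probability is l(30)/l(20) = 948,428/977,865 = 0.969897.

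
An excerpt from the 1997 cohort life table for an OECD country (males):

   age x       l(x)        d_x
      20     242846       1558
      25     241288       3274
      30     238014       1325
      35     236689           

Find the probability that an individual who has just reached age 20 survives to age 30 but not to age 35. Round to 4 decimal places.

This is the probability of reaching 30 but not 35, conditional on being alive at 20: (l(30) − l(35)) / l(20).
= (238014 − 236689) / 242846 = 1325 / 242846 = 0.005456.

0.0055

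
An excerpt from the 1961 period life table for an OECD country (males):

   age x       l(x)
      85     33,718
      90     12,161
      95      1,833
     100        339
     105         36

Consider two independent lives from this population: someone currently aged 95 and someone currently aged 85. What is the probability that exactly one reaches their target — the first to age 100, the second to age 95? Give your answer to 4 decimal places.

p₁ = l(100)/l(95) = 339/1,833 = 0.184943; p₂ = l(95)/l(85) = 1,833/33,718 = 0.054363.
P(exactly one) = p₁(1−p₂) + (1−p₁)p₂ = 0.174889 + 0.044309 = 0.219198.

0.2192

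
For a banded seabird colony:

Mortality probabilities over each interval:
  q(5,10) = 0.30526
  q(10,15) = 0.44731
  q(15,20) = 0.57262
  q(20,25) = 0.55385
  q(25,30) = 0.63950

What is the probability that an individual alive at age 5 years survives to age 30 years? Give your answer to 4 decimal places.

0.0264

P(survive 5→30) = (1 − 0.30526) × (1 − 0.44731) × (1 − 0.57262) × (1 − 0.55385) × (1 − 0.63950).
= 0.69474 × 0.55269 × 0.42738 × 0.44615 × 0.36050 = 0.026394.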